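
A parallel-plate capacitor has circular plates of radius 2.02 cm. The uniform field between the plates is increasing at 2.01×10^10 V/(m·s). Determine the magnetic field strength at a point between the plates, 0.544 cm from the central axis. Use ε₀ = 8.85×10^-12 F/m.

Through the whole plate area (πR² = 1.282×10^-3 m²), I_d = ε₀ πR² dE/dt = 2.280×10^-4 A.
An Ampèrian loop of radius r encloses a fraction (r/R)² of I_d. Then B·2πr = μ₀ I_d (r/R)², giving B = μ₀ I_d r/(2πR²) = 6.08×10^-10 T.

6.08×10^-10 T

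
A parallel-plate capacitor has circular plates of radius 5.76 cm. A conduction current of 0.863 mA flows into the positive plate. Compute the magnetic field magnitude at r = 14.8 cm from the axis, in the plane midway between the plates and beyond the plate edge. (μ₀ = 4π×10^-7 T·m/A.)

1.17×10^-9 T

No conduction current crosses the gap, so I_d there equals the 8.63×10^-4 A in the leads.
For r ≥ R the full I_d is enclosed: B = μ₀ I_d/(2πr) = (4π×10^-7)(8.63×10^-4)/(2π·0.148) = 1.17×10^-9 T.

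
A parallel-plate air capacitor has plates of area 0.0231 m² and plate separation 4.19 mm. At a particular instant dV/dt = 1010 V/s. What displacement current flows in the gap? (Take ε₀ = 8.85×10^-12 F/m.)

4.93×10^-8 A

E = V/d so dE/dt = (dV/dt)/d = 2.411×10^5 V/(m·s), and I_d = ε₀ A dE/dt = (8.85×10^-12)(0.0231)(2.411×10^5) = 4.93×10^-8 A.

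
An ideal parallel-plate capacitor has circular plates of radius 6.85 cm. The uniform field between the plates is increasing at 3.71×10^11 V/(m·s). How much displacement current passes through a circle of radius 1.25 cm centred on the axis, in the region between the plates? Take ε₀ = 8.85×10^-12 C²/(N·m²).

1.61×10^-3 A

Total displacement current: I_d = ε₀(πR²)(dE/dt) = (8.85×10^-12)(0.01474)(3.71×10^11) = 0.04840 A.
Since J_d is uniform, the enclosed fraction is (r/R)² = 0.03330, giving I_d,enc = 1.61×10^-3 A.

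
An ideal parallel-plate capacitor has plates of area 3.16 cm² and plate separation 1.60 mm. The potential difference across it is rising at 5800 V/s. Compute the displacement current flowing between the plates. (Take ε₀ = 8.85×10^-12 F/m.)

E = V/d so dE/dt = (dV/dt)/d = 3.625×10^6 V/(m·s), and I_d = ε₀ A dE/dt = (8.85×10^-12)(3.16×10^-4)(3.625×10^6) = 1.01×10^-8 A.

1.01×10^-8 A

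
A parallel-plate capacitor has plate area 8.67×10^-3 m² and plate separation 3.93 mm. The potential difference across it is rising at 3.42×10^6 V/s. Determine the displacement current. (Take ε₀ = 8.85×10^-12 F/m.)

C = ε₀A/d = (8.85×10^-12)(8.67×10^-3)/(3.93×10^-3) = 1.952×10^-11 F.
I_d = C dV/dt = (1.952×10^-11)(3.42×10^6) = 6.68×10^-5 A.

6.68×10^-5 A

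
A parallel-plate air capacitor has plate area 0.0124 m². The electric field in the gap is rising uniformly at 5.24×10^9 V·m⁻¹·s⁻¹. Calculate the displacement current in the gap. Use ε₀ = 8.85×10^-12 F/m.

5.75×10^-4 A

The displacement current is ε₀ times dΦ_E/dt = ε₀ A dE/dt = (8.85×10^-12)(0.0124)(5.24×10^9) = 5.75×10^-4 A.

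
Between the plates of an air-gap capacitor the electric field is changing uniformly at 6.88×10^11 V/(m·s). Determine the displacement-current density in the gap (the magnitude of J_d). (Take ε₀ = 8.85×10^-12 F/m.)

J_d = ε₀ ∂E/∂t, so J_d = 6.09 A/m².

6.09 A/m²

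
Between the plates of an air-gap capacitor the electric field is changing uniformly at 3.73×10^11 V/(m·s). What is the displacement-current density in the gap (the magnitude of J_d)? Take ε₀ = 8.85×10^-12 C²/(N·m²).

3.30 A/m²

J_d = ε₀ ∂E/∂t, so J_d = 3.30 A/m².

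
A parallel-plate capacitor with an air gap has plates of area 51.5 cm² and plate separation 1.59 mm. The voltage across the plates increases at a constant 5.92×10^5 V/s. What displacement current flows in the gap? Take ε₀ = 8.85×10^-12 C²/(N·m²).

C = ε₀A/d = (8.85×10^-12)(5.15×10^-3)/(1.59×10^-3) = 2.867×10^-11 F.
I_d = C dV/dt = (2.867×10^-11)(5.92×10^5) = 1.70×10^-5 A.

1.70×10^-5 A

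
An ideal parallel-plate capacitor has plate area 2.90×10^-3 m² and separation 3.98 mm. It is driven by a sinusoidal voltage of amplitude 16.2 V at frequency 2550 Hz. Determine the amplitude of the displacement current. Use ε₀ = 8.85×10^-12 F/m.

1.67×10^-6 A

(dE/dt)_max = V₀ω/d = 6.521×10^7 V/(m·s); ω = 2πf = 1.602×10^4 rad/s.
I_d,max = ε₀ A (dE/dt)_max = (8.85×10^-12)(2.90×10^-3)(6.521×10^7) = 1.67×10^-6 A.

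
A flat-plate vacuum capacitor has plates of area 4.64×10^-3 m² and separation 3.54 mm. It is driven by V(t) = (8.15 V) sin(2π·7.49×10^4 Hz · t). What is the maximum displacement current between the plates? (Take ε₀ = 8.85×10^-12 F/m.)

4.45×10^-5 A

C = ε₀A/d = (8.85×10^-12)(4.64×10^-3)/(3.54×10^-3) = 1.160×10^-11 F; ω = 2πf = 4.706×10^5 rad/s.
I_d = C dV/dt, so |I_d|_max = C V₀ ω = (1.160×10^-11)(8.15)(4.706×10^5) = 4.45×10^-5 A.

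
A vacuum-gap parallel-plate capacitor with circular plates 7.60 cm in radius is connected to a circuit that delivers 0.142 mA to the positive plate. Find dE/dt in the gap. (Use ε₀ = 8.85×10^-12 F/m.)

8.84×10^8 V/(m·s)

By continuity, I_d in the gap equals the 0.142 mA flowing in the wire.
Then dE/dt = I_d/(ε₀A) = 8.84×10^8 V/(m·s).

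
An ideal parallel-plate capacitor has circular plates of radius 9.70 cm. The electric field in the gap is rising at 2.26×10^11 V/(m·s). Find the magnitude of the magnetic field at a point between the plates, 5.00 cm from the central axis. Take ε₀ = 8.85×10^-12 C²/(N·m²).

Through the whole plate area (πR² = 0.02956 m²), I_d = ε₀ πR² dE/dt = 0.05912 A.
For r < R the Ampère–Maxwell law gives B(2πr) = μ₀ I_d (r²/R²), so B = μ₀ I_d r/(2πR²) = (4π×10^-7)(0.05912)(0.0500)/(2π·0.0970²) = 6.28×10^-8 T.

6.28×10^-8 T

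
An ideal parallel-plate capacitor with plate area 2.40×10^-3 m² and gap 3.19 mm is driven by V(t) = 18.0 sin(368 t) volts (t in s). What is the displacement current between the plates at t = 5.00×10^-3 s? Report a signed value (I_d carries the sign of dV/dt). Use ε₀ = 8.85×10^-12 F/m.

dE/dt = (V₀ω/d)·cos(ωt) with ωt = 1.84 rad: (18.0)(368)(-0.2660)/(3.19×10^-3) = -5.523×10^5 V/(m·s).
I_d = ε₀ A dE/dt = (8.85×10^-12)(2.40×10^-3)(-5.523×10^5) = -1.17×10^-8 A.

-1.17×10^-8 A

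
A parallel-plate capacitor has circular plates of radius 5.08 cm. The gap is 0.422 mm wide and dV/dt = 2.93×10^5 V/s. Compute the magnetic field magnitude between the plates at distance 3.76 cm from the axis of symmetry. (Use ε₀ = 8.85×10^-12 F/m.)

I_d = C dV/dt with C = ε₀πR²/d = 1.700×10^-10 F, so I_d = (1.700×10^-10)(2.93×10^5) = 4.981×10^-5 A.
For r < R the Ampère–Maxwell law gives B(2πr) = μ₀ I_d (r²/R²), so B = μ₀ I_d r/(2πR²) = (4π×10^-7)(4.981×10^-5)(0.0376)/(2π·0.0508²) = 1.45×10^-10 T.

1.45×10^-10 T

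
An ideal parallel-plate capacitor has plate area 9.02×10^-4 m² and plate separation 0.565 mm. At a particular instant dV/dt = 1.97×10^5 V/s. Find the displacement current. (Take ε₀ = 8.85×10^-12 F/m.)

The displacement current equals the charging current C dV/dt. With C = ε₀A/d = (8.85×10^-12)(9.02×10^-4)/(5.65×10^-4) = 1.413×10^-11 F, I_d = (1.413×10^-11)(1.97×10^5) = 2.78×10^-6 A.

2.78×10^-6 A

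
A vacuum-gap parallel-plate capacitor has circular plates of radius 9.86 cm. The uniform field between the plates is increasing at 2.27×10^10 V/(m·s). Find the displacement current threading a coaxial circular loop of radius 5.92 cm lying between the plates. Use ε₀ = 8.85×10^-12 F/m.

I_d = ε₀ dΦ_E/dt = ε₀ πR² (dE/dt) = (8.85×10^-12)(0.03054)(2.27×10^10) = 6.135×10^-3 A through the full plate area.
The field is uniform, so I_d,enc = I_d (r/R)² = (6.135×10^-3)(5.92/9.86)² = 2.21×10^-3 A.

2.21×10^-3 A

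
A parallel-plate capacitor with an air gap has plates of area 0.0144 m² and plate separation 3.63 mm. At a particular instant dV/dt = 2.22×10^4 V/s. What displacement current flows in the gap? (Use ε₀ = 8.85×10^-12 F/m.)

7.79×10^-7 A

The field between the plates is E = V/d, so dE/dt = (2.22×10^4)/(3.63×10^-3 m) = 6.116×10^6 V/(m·s).
I_d = ε₀ A (dE/dt) = (8.85×10^-12)(0.0144)(6.116×10^6) = 7.79×10^-7 A.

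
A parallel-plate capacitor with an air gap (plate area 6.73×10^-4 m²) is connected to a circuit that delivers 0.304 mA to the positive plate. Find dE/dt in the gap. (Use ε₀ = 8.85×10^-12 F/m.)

The displacement current between the plates equals the conduction current, I_d = 0.304 mA.
Then dE/dt = I_d/(ε₀A) = 5.10×10^10 V/(m·s).

5.10×10^10 V/(m·s)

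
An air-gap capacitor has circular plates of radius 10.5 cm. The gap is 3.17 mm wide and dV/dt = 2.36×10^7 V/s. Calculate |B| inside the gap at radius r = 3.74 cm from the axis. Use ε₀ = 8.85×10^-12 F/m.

dE/dt = (dV/dt)/d = 7.445×10^9 V/(m·s); I_d = ε₀(πR²)(dE/dt) = (8.85×10^-12)(0.03464)(7.445×10^9) = 2.282×10^-3 A.
An Ampèrian loop of radius r encloses a fraction (r/R)² of I_d. Then B·2πr = μ₀ I_d (r/R)², giving B = μ₀ I_d r/(2πR²) = 1.55×10^-9 T.

1.55×10^-9 T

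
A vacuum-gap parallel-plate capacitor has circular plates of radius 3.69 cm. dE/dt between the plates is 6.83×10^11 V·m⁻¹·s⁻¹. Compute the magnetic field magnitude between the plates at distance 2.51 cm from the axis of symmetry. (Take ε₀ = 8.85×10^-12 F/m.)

9.53×10^-8 T

Through the whole plate area (πR² = 4.278×10^-3 m²), I_d = ε₀ πR² dE/dt = 0.02586 A.
For r < R the Ampère–Maxwell law gives B(2πr) = μ₀ I_d (r²/R²), so B = μ₀ I_d r/(2πR²) = (4π×10^-7)(0.02586)(0.0251)/(2π·0.0369²) = 9.53×10^-8 T.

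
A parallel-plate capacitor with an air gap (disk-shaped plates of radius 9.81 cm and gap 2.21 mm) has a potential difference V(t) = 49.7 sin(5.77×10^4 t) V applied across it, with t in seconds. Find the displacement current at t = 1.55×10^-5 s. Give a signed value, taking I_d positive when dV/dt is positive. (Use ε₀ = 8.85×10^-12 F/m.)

dE/dt = (V₀ω/d)·cos(ωt) with ωt = 0.89435 rad: (49.7)(5.77×10^4)(0.6260)/(2.21×10^-3) = 8.123×10^8 V/(m·s).
I_d = ε₀ A dE/dt = (8.85×10^-12)(0.03023)(8.123×10^8) = 2.17×10^-4 A.

2.17×10^-4 A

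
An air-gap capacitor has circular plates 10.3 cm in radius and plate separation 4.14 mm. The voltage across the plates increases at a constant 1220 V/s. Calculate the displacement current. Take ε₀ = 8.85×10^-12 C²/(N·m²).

E = V/d so dE/dt = (dV/dt)/d = 2.947×10^5 V/(m·s), and I_d = ε₀ A dE/dt = (8.85×10^-12)(0.03333)(2.947×10^5) = 8.69×10^-8 A.

8.69×10^-8 A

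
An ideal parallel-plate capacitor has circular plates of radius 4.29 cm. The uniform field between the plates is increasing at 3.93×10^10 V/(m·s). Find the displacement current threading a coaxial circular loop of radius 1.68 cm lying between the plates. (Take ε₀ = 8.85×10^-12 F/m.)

I_d = ε₀ dΦ_E/dt = ε₀ πR² (dE/dt) = (8.85×10^-12)(5.782×10^-3)(3.93×10^10) = 2.011×10^-3 A through the full plate area.
Through an area πr² the displacement current is I_d·(πr²/πR²) = I_d (r/R)² = 3.08×10^-4 A.

3.08×10^-4 A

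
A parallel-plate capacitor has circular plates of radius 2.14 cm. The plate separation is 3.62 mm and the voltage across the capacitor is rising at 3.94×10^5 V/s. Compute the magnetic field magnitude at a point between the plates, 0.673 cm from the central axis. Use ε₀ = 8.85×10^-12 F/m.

dE/dt = (dV/dt)/d = 1.088×10^8 V/(m·s); I_d = ε₀(πR²)(dE/dt) = (8.85×10^-12)(1.439×10^-3)(1.088×10^8) = 1.386×10^-6 A.
∮B·dl = μ₀ I_d,enc with I_d,enc = I_d r²/R² = 1.371×10^-7 A; so B = μ₀ I_d,enc/(2πr) = 4.07×10^-12 T.

4.07×10^-12 T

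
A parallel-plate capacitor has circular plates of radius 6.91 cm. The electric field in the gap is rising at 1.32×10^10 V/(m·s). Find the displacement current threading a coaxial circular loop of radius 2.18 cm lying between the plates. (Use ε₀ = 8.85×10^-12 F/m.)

Total displacement current: I_d = ε₀(πR²)(dE/dt) = (8.85×10^-12)(0.01500)(1.32×10^10) = 1.752×10^-3 A.
The field is uniform, so I_d,enc = I_d (r/R)² = (1.752×10^-3)(2.18/6.91)² = 1.74×10^-4 A.

1.74×10^-4 A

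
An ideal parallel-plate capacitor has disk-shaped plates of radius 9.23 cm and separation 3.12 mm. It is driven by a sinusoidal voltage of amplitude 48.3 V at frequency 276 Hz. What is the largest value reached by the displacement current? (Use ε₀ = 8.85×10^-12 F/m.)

The displacement current equals the conduction current C dV/dt, which peaks at C V₀ ω.
With C = ε₀A/d = (8.85×10^-12)(0.02676)/(3.12×10^-3) = 7.591×10^-11 F and ω = 2πf = 1734 rad/s, I_d,max = (7.591×10^-11)(48.3)(1734) = 6.36×10^-6 A.

6.36×10^-6 A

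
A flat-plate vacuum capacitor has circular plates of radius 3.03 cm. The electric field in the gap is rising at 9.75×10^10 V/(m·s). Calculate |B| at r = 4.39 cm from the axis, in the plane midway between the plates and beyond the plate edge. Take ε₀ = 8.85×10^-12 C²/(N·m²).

I_d = ε₀ dΦ_E/dt = ε₀ πR² (dE/dt) = (8.85×10^-12)(2.884×10^-3)(9.75×10^10) = 2.489×10^-3 A through the full plate area.
With r > R the enclosed displacement current is the full I_d; B = μ₀ I_d / (2πr) = 1.13×10^-8 T.

1.13×10^-8 T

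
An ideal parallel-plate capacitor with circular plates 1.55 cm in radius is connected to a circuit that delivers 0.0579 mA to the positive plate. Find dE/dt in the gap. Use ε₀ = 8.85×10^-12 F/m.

8.67×10^9 V/(m·s)

By continuity, I_d in the gap equals the 0.0579 mA flowing in the wire.
Since I_d = ε₀ A dE/dt, dE/dt = I_d/(ε₀A) = (5.79×10^-5)/((8.85×10^-12)(7.548×10^-4)) = 8.67×10^9 V/(m·s).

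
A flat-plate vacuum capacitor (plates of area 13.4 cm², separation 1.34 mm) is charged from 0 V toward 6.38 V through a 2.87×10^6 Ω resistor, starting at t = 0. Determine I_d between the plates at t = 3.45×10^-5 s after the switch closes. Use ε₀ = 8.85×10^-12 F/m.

5.72×10^-7 A

C = ε₀A/d = (8.85×10^-12)(1.34×10^-3)/(1.34×10^-3) = 8.850×10^-12 F, so τ = RC = 2.540×10^-5 s.
The conduction current is I(t) = (V₀/R) e^(−t/τ), and the displacement current between the plates equals it.
t/τ = 1.358; I_d = (6.38/2.87×10^6) · e^(−1.358) = (2.223×10^-6)(0.2572) = 5.72×10^-7 A.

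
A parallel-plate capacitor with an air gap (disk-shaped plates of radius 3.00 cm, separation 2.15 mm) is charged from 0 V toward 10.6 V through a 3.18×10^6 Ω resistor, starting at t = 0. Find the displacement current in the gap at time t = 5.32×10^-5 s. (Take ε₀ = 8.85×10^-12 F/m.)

7.92×10^-7 A

C = ε₀A/d = (8.85×10^-12)(2.827×10^-3)/(2.15×10^-3) = 1.164×10^-11 F, so τ = RC = 3.702×10^-5 s.
The conduction current is I(t) = (V₀/R) e^(−t/τ), and the displacement current between the plates equals it.
t/τ = 1.437; I_d = (10.6/3.18×10^6) · e^(−1.437) = (3.333×10^-6)(0.2376) = 7.92×10^-7 A.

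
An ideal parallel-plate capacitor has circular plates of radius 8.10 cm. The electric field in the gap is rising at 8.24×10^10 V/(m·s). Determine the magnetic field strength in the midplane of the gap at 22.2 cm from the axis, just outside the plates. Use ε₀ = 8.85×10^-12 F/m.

I_d = ε₀ dΦ_E/dt = ε₀ πR² (dE/dt) = (8.85×10^-12)(0.02061)(8.24×10^10) = 0.01503 A through the full plate area.
For r ≥ R the full I_d is enclosed: B = μ₀ I_d/(2πr) = (4π×10^-7)(0.01503)/(2π·0.222) = 1.35×10^-8 T.

1.35×10^-8 T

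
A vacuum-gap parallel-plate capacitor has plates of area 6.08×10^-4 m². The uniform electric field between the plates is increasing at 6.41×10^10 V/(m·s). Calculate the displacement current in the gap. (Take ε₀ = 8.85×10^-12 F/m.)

The displacement current is ε₀ times dΦ_E/dt = ε₀ A dE/dt = (8.85×10^-12)(6.08×10^-4)(6.41×10^10) = 3.45×10^-4 A.

3.45×10^-4 A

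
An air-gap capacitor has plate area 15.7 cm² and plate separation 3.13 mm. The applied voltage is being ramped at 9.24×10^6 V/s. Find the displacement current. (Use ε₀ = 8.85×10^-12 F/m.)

E = V/d so dE/dt = (dV/dt)/d = 2.952×10^9 V/(m·s), and I_d = ε₀ A dE/dt = (8.85×10^-12)(1.57×10^-3)(2.952×10^9) = 4.10×10^-5 A.

4.10×10^-5 A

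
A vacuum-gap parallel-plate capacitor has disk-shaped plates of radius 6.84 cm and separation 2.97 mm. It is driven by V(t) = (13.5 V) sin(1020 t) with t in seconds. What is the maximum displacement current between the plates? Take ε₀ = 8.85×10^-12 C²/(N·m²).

6.03×10^-7 A

C = ε₀A/d = (8.85×10^-12)(0.01470)/(2.97×10^-3) = 4.380×10^-11 F; ω = 1020 rad/s.
I_d = C dV/dt, so |I_d|_max = C V₀ ω = (4.380×10^-11)(13.5)(1020) = 6.03×10^-7 A.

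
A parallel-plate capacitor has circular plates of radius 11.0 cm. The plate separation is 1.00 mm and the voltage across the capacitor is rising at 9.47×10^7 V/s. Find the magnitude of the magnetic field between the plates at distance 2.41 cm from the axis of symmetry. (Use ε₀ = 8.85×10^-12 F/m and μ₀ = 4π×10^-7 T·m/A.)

1.27×10^-8 T

With E = V/d, dE/dt = 9.470×10^10 V/(m·s) and πR² = 0.03801 m², giving I_d = ε₀ πR² dE/dt = 0.03186 A.
For r < R the Ampère–Maxwell law gives B(2πr) = μ₀ I_d (r²/R²), so B = μ₀ I_d r/(2πR²) = (4π×10^-7)(0.03186)(0.0241)/(2π·0.110²) = 1.27×10^-8 T.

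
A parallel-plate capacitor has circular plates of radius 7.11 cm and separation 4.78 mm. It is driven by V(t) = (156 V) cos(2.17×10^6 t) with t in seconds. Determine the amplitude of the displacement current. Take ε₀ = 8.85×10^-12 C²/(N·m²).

9.95×10^-3 A

C = ε₀A/d = (8.85×10^-12)(0.01588)/(4.78×10^-3) = 2.940×10^-11 F; ω = 2.17×10^6 rad/s.
I_d = C dV/dt, so |I_d|_max = C V₀ ω = (2.940×10^-11)(156)(2.17×10^6) = 9.95×10^-3 A.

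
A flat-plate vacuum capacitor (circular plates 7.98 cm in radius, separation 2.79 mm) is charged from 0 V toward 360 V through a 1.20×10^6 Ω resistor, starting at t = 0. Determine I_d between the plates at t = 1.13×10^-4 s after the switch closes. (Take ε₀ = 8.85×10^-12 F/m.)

6.80×10^-5 A

C = ε₀A/d = (8.85×10^-12)(0.02001)/(2.79×10^-3) = 6.347×10^-11 F and τ = RC = 7.616×10^-5 s. I_d in the gap equals the RC charging current.
I_d(t) = (V₀/R) e^(−t/τ) = 3.000×10^-4 · e^(−1.484) = 6.80×10^-5 A.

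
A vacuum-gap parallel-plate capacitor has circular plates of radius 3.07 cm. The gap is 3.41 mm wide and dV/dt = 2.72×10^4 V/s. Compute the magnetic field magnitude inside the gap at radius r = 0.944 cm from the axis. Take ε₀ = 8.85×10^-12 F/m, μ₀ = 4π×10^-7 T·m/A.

4.19×10^-13 T

With E = V/d, dE/dt = 7.977×10^6 V/(m·s) and πR² = 2.961×10^-3 m², giving I_d = ε₀ πR² dE/dt = 2.090×10^-7 A.
∮B·dl = μ₀ I_d,enc with I_d,enc = I_d r²/R² = 1.976×10^-8 A; so B = μ₀ I_d,enc/(2πr) = 4.19×10^-13 T.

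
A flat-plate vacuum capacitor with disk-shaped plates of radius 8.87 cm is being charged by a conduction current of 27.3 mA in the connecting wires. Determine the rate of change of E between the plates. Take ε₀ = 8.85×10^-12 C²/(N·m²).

1.25×10^11 V/(m·s)

The displacement current between the plates equals the conduction current, I_d = 27.3 mA.
Inverting I_d = ε₀ A dE/dt gives dE/dt = 0.0273 / (8.85×10^-12 · 0.02472) = 1.25×10^11 V/(m·s).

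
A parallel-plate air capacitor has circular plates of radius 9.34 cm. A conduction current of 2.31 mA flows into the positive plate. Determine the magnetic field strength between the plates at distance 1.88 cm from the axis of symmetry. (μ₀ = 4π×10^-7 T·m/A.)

9.96×10^-10 T

No conduction current crosses the gap, so I_d there equals the 2.31×10^-3 A in the leads.
For r < R the Ampère–Maxwell law gives B(2πr) = μ₀ I_d (r²/R²), so B = μ₀ I_d r/(2πR²) = (4π×10^-7)(2.31×10^-3)(0.0188)/(2π·0.0934²) = 9.96×10^-10 T.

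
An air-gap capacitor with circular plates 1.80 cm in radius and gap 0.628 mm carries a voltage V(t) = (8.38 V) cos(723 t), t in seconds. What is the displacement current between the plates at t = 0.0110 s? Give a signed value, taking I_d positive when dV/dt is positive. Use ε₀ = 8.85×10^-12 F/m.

C = ε₀A/d = (8.85×10^-12)(1.018×10^-3)/(6.28×10^-4) = 1.435×10^-11 F. dV/dt = V₀ω·−sin(ωt); at ωt = 7.953 rad this factor is -0.9951.
I_d = C dV/dt = (1.435×10^-11)(8.38)(723)(-0.9951) = -8.65×10^-8 A.

-8.65×10^-8 A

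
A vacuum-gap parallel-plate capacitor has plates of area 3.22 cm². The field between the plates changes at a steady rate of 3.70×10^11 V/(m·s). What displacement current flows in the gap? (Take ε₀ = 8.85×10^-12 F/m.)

1.05×10^-3 A

I_d = ε₀ A (dE/dt) = (8.85×10^-12)(3.22×10^-4 m²)(3.70×10^11) = 1.05×10^-3 A.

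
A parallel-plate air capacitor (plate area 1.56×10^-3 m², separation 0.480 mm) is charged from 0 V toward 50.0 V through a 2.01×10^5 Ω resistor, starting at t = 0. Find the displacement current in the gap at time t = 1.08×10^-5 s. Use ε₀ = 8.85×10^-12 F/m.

3.84×10^-5 A

With C = ε₀A/d = (8.85×10^-12)(1.56×10^-3)/(4.80×10^-4) = 2.876×10^-11 F, the time constant is τ = RC = 5.781×10^-6 s, so t/τ = 1.868 and e^(−t/τ) = 0.1544.
I_d = I_cond = (V₀/R) e^(−t/τ) = (2.488×10^-4)(0.1544) = 3.84×10^-5 A.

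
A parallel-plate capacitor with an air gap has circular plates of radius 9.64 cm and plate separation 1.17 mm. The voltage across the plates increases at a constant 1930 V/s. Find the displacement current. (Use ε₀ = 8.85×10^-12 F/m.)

4.26×10^-7 A

C = ε₀A/d = (8.85×10^-12)(0.02919)/(1.17×10^-3) = 2.208×10^-10 F.
I_d = C dV/dt = (2.208×10^-10)(1930) = 4.26×10^-7 A.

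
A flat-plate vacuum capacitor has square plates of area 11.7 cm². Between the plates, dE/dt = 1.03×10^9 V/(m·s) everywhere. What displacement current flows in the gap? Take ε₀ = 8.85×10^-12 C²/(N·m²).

1.07×10^-5 A

With a uniform field, Φ_E = EA, so I_d = ε₀ A dE/dt = 1.07×10^-5 A.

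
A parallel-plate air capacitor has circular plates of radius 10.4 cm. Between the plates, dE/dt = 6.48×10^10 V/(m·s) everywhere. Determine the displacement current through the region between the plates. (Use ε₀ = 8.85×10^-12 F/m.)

The displacement current is ε₀ times dΦ_E/dt = ε₀ A dE/dt = (8.85×10^-12)(0.03398)(6.48×10^10) = 0.0195 A.

0.0195 A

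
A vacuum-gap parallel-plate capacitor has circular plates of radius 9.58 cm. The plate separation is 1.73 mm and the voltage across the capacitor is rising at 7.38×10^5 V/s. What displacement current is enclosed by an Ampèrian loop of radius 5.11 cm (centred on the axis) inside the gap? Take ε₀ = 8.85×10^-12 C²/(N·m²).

3.10×10^-5 A

dE/dt = (dV/dt)/d = 4.266×10^8 V/(m·s); I_d = ε₀(πR²)(dE/dt) = (8.85×10^-12)(0.02883)(4.266×10^8) = 1.088×10^-4 A.
The field is uniform, so I_d,enc = I_d (r/R)² = (1.088×10^-4)(5.11/9.58)² = 3.10×10^-5 A.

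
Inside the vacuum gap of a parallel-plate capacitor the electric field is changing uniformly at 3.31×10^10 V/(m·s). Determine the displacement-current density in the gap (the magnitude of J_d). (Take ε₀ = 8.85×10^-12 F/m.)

The displacement-current density is ε₀ ∂E/∂t = (8.85×10^-12)(3.31×10^10) = 0.293 A/m².

0.293 A/m²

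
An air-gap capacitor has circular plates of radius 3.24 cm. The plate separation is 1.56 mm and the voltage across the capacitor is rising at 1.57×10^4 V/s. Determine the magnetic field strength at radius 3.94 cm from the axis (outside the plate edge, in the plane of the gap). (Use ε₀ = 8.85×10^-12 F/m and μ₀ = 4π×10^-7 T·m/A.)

1.49×10^-12 T

dE/dt = (dV/dt)/d = 1.006×10^7 V/(m·s); I_d = ε₀(πR²)(dE/dt) = (8.85×10^-12)(3.298×10^-3)(1.006×10^7) = 2.936×10^-7 A.
For r ≥ R the full I_d is enclosed: B = μ₀ I_d/(2πr) = (4π×10^-7)(2.936×10^-7)/(2π·0.0394) = 1.49×10^-12 T.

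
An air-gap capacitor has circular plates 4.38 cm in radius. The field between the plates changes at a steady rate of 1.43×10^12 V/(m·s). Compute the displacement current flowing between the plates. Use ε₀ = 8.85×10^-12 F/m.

I_d = ε₀ A (dE/dt) = (8.85×10^-12)(6.027×10^-3 m²)(1.43×10^12) = 0.0763 A.

0.0763 A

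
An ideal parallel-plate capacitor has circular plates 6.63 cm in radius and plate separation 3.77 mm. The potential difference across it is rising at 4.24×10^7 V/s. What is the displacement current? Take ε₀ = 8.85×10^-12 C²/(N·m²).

1.37×10^-3 A

E = V/d so dE/dt = (dV/dt)/d = 1.125×10^10 V/(m·s), and I_d = ε₀ A dE/dt = (8.85×10^-12)(0.01381)(1.125×10^10) = 1.37×10^-3 A.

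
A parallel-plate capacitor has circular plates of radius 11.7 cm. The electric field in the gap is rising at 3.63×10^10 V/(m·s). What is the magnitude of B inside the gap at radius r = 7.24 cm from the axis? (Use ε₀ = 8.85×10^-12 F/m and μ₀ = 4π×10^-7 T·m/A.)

1.46×10^-8 T

Total displacement current: I_d = ε₀(πR²)(dE/dt) = (8.85×10^-12)(0.04301)(3.63×10^10) = 0.01382 A.
An Ampèrian loop of radius r encloses a fraction (r/R)² of I_d. Then B·2πr = μ₀ I_d (r/R)², giving B = μ₀ I_d r/(2πR²) = 1.46×10^-8 T.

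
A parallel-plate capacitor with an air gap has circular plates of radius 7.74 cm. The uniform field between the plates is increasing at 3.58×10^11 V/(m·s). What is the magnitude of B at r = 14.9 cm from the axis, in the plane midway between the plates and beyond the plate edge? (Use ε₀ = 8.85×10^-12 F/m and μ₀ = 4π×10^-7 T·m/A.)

8.00×10^-8 T

I_d = ε₀ dΦ_E/dt = ε₀ πR² (dE/dt) = (8.85×10^-12)(0.01882)(3.58×10^11) = 0.05963 A through the full plate area.
For r ≥ R the full I_d is enclosed: B = μ₀ I_d/(2πr) = (4π×10^-7)(0.05963)/(2π·0.149) = 8.00×10^-8 T.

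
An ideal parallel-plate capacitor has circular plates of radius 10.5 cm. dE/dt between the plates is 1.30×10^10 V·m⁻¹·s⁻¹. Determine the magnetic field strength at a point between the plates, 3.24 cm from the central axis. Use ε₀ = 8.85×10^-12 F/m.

I_d = ε₀ dΦ_E/dt = ε₀ πR² (dE/dt) = (8.85×10^-12)(0.03464)(1.30×10^10) = 3.985×10^-3 A through the full plate area.
An Ampèrian loop of radius r encloses a fraction (r/R)² of I_d. Then B·2πr = μ₀ I_d (r/R)², giving B = μ₀ I_d r/(2πR²) = 2.34×10^-9 T.

2.34×10^-9 T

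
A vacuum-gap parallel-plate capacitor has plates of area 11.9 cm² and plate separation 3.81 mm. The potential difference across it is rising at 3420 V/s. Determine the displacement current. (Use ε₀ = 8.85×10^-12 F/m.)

E = V/d so dE/dt = (dV/dt)/d = 8.976×10^5 V/(m·s), and I_d = ε₀ A dE/dt = (8.85×10^-12)(1.19×10^-3)(8.976×10^5) = 9.45×10^-9 A.

9.45×10^-9 A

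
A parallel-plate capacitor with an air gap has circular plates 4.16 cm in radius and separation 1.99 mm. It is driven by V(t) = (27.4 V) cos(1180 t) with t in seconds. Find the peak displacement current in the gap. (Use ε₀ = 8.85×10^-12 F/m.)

C = ε₀A/d = (8.85×10^-12)(5.437×10^-3)/(1.99×10^-3) = 2.418×10^-11 F; ω = 1180 rad/s.
I_d = C dV/dt, so |I_d|_max = C V₀ ω = (2.418×10^-11)(27.4)(1180) = 7.82×10^-7 A.

7.82×10^-7 A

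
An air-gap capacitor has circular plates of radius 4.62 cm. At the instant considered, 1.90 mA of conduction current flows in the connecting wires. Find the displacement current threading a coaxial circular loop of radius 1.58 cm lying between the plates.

No conduction current crosses the gap, so I_d there equals the 1.90×10^-3 A in the leads.
Through an area πr² the displacement current is I_d·(πr²/πR²) = I_d (r/R)² = 2.22×10^-4 A.

2.22×10^-4 A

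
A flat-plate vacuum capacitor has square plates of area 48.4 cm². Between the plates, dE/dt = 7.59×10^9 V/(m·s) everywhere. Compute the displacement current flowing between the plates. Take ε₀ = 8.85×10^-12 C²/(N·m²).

3.25×10^-4 A

I_d = ε₀ A (dE/dt) = (8.85×10^-12)(4.84×10^-3 m²)(7.59×10^9) = 3.25×10^-4 A.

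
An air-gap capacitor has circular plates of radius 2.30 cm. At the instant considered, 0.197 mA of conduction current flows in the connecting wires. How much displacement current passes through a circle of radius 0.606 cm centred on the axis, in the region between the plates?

Between the plates the displacement current equals the wire current: I_d = 0.197 mA = 1.97×10^-4 A.
Since J_d is uniform, the enclosed fraction is (r/R)² = 0.06942, giving I_d,enc = 1.37×10^-5 A.

1.37×10^-5 A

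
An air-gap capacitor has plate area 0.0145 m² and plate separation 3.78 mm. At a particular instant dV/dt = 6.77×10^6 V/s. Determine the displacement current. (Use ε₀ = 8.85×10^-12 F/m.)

The displacement current equals the charging current C dV/dt. With C = ε₀A/d = (8.85×10^-12)(0.0145)/(3.78×10^-3) = 3.395×10^-11 F, I_d = (3.395×10^-11)(6.77×10^6) = 2.30×10^-4 A.

2.30×10^-4 A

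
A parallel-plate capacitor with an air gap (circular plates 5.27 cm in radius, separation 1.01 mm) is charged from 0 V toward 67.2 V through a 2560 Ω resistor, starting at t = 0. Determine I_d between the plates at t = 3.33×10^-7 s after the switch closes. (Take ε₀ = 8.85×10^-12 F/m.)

C = ε₀A/d = (8.85×10^-12)(8.725×10^-3)/(1.01×10^-3) = 7.645×10^-11 F, so τ = RC = 1.957×10^-7 s.
The conduction current is I(t) = (V₀/R) e^(−t/τ), and the displacement current between the plates equals it.
t/τ = 1.702; I_d = (67.2/2560) · e^(−1.702) = (0.02625)(0.1823) = 4.79×10^-3 A.

4.79×10^-3 A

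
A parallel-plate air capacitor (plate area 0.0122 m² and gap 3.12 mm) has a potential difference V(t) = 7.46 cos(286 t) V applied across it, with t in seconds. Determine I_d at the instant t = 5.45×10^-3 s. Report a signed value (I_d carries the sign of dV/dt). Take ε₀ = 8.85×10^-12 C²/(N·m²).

-7.38×10^-8 A

C = ε₀A/d = (8.85×10^-12)(0.0122)/(3.12×10^-3) = 3.461×10^-11 F. dV/dt = V₀ω·−sin(ωt); at ωt = 1.5587 rad this factor is -0.9999.
I_d = C dV/dt = (3.461×10^-11)(7.46)(286)(-0.9999) = -7.38×10^-8 A.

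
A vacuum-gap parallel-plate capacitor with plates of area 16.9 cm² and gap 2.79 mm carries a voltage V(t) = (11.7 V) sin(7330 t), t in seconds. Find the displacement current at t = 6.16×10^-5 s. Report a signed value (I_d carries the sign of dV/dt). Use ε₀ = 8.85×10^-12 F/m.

4.14×10^-7 A

C = ε₀A/d = (8.85×10^-12)(1.69×10^-3)/(2.79×10^-3) = 5.361×10^-12 F. dV/dt = V₀ω·cos(ωt); at ωt = 0.451528 rad this factor is 0.8998.
I_d = C dV/dt = (5.361×10^-12)(11.7)(7330)(0.8998) = 4.14×10^-7 A.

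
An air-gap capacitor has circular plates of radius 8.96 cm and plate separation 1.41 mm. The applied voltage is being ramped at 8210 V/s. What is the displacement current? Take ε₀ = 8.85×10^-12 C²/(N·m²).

1.30×10^-6 A

C = ε₀A/d = (8.85×10^-12)(0.02522)/(1.41×10^-3) = 1.583×10^-10 F.
I_d = C dV/dt = (1.583×10^-10)(8210) = 1.30×10^-6 A.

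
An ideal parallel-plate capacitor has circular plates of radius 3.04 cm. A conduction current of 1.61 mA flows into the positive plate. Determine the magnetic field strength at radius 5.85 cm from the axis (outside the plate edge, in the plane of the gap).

Between the plates the displacement current equals the wire current: I_d = 1.61 mA = 1.61×10^-3 A.
Outside the plates the loop encloses all of I_d, so B·2πr = μ₀ I_d and B = 5.50×10^-9 T.

5.50×10^-9 T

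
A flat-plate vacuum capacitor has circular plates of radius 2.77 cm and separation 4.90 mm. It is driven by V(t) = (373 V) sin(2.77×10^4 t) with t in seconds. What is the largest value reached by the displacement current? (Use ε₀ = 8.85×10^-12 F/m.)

4.50×10^-5 A

(dE/dt)_max = V₀ω/d = 2.109×10^9 V/(m·s); ω = 2.77×10^4 rad/s.
I_d,max = ε₀ A (dE/dt)_max = (8.85×10^-12)(2.411×10^-3)(2.109×10^9) = 4.50×10^-5 A.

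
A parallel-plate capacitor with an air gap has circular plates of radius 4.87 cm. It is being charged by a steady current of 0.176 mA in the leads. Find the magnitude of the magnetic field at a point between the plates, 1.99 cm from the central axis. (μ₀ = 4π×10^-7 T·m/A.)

2.95×10^-10 T

By continuity the displacement current in the gap matches the conduction current: I_d = 1.76×10^-4 A.
For r < R the Ampère–Maxwell law gives B(2πr) = μ₀ I_d (r²/R²), so B = μ₀ I_d r/(2πR²) = (4π×10^-7)(1.76×10^-4)(0.0199)/(2π·0.0487²) = 2.95×10^-10 T.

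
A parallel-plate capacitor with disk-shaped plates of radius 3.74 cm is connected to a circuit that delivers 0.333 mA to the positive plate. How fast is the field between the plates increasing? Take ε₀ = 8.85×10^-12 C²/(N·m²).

8.56×10^9 V/(m·s)

Charge continuity gives I_d = I = 3.33×10^-4 A between the plates.
Then dE/dt = I_d/(ε₀A) = 8.56×10^9 V/(m·s).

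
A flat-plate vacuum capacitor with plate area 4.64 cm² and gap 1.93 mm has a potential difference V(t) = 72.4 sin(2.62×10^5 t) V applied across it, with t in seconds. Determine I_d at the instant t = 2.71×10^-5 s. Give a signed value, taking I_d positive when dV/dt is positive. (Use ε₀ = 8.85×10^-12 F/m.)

2.76×10^-5 A

dE/dt = (V₀ω/d)·cos(ωt) with ωt = 7.1002 rad: (72.4)(2.62×10^5)(0.6844)/(1.93×10^-3) = 6.727×10^9 V/(m·s).
I_d = ε₀ A dE/dt = (8.85×10^-12)(4.64×10^-4)(6.727×10^9) = 2.76×10^-5 A.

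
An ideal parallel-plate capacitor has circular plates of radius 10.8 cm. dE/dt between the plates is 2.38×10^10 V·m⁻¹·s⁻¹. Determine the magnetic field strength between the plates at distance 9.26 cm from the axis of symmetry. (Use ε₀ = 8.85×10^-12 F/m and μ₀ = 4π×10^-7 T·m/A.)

1.23×10^-8 T

Through the whole plate area (πR² = 0.03664 m²), I_d = ε₀ πR² dE/dt = 7.717×10^-3 A.
For r < R the Ampère–Maxwell law gives B(2πr) = μ₀ I_d (r²/R²), so B = μ₀ I_d r/(2πR²) = (4π×10^-7)(7.717×10^-3)(0.0926)/(2π·0.108²) = 1.23×10^-8 T.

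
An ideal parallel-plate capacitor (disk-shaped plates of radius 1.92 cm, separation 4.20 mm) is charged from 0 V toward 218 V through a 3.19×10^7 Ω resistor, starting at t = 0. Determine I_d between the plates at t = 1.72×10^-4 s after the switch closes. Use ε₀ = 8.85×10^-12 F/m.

7.50×10^-7 A

With C = ε₀A/d = (8.85×10^-12)(1.158×10^-3)/(4.20×10^-3) = 2.440×10^-12 F, the time constant is τ = RC = 7.784×10^-5 s, so t/τ = 2.210 and e^(−t/τ) = 0.1097.
I_d = I_cond = (V₀/R) e^(−t/τ) = (6.834×10^-6)(0.1097) = 7.50×10^-7 A.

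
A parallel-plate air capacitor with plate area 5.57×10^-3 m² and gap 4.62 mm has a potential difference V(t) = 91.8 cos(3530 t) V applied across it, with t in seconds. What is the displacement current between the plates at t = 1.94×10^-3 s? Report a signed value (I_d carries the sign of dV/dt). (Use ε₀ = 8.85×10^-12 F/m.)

-1.85×10^-6 A

dE/dt = (V₀ω/d)·−sin(ωt) with ωt = 6.8482 rad: (91.8)(3530)(-0.5354)/(4.62×10^-3) = -3.755×10^7 V/(m·s).
I_d = ε₀ A dE/dt = (8.85×10^-12)(5.57×10^-3)(-3.755×10^7) = -1.85×10^-6 A.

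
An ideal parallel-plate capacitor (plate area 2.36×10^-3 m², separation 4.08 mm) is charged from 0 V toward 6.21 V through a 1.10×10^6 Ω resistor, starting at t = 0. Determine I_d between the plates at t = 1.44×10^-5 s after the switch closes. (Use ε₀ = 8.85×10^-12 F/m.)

C = ε₀A/d = (8.85×10^-12)(2.36×10^-3)/(4.08×10^-3) = 5.119×10^-12 F and τ = RC = 5.631×10^-6 s. I_d in the gap equals the RC charging current.
I_d(t) = (V₀/R) e^(−t/τ) = 5.645×10^-6 · e^(−2.557) = 4.38×10^-7 A.

4.38×10^-7 A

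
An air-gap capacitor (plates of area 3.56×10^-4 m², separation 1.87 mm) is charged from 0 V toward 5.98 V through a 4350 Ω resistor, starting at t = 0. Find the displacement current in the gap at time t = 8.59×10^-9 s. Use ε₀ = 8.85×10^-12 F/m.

C = ε₀A/d = (8.85×10^-12)(3.56×10^-4)/(1.87×10^-3) = 1.685×10^-12 F and τ = RC = 7.330×10^-9 s. I_d in the gap equals the RC charging current.
I_d(t) = (V₀/R) e^(−t/τ) = 1.375×10^-3 · e^(−1.172) = 4.26×10^-4 A.

4.26×10^-4 A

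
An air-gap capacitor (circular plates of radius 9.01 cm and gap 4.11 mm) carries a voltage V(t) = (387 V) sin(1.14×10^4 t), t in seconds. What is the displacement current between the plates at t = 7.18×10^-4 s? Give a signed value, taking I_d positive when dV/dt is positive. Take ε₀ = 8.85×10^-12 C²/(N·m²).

-7.88×10^-5 A

dE/dt = (V₀ω/d)·cos(ωt) with ωt = 8.1852 rad: (387)(1.14×10^4)(-0.3252)/(4.11×10^-3) = -3.491×10^8 V/(m·s).
I_d = ε₀ A dE/dt = (8.85×10^-12)(0.02550)(-3.491×10^8) = -7.88×10^-5 A.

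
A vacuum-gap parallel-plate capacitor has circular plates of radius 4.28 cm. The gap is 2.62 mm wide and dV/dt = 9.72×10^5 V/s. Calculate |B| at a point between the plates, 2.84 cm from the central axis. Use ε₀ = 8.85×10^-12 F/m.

With E = V/d, dE/dt = 3.710×10^8 V/(m·s) and πR² = 5.755×10^-3 m², giving I_d = ε₀ πR² dE/dt = 1.890×10^-5 A.
An Ampèrian loop of radius r encloses a fraction (r/R)² of I_d. Then B·2πr = μ₀ I_d (r/R)², giving B = μ₀ I_d r/(2πR²) = 5.86×10^-11 T.

5.86×10^-11 T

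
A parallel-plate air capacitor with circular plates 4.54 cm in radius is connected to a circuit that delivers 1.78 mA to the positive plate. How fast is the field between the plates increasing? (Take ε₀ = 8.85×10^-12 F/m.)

3.11×10^10 V/(m·s)

The displacement current between the plates equals the conduction current, I_d = 1.78 mA.
Since I_d = ε₀ A dE/dt, dE/dt = I_d/(ε₀A) = (1.78×10^-3)/((8.85×10^-12)(6.475×10^-3)) = 3.11×10^10 V/(m·s).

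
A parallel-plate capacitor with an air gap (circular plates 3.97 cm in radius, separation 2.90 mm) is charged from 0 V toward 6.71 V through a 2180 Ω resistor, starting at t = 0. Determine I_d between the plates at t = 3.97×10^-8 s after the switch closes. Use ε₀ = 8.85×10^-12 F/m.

9.22×10^-4 A

With C = ε₀A/d = (8.85×10^-12)(4.951×10^-3)/(2.90×10^-3) = 1.511×10^-11 F, the time constant is τ = RC = 3.294×10^-8 s, so t/τ = 1.205 and e^(−t/τ) = 0.2997.
I_d = I_cond = (V₀/R) e^(−t/τ) = (3.078×10^-3)(0.2997) = 9.22×10^-4 A.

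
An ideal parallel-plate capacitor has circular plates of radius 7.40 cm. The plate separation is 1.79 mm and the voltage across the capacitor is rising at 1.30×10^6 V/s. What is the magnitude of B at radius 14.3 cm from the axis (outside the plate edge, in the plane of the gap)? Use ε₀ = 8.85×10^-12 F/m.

1.55×10^-10 T

With E = V/d, dE/dt = 7.263×10^8 V/(m·s) and πR² = 0.01720 m², giving I_d = ε₀ πR² dE/dt = 1.106×10^-4 A.
With r > R the enclosed displacement current is the full I_d; B = μ₀ I_d / (2πr) = 1.55×10^-10 T.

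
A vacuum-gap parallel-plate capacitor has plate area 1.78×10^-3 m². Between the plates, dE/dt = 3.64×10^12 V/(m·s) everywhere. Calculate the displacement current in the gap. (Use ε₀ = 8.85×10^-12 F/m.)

With a uniform field, Φ_E = EA, so I_d = ε₀ A dE/dt = 0.0573 A.

0.0573 A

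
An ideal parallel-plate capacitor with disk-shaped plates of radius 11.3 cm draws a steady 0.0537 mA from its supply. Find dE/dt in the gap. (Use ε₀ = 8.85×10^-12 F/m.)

1.51×10^8 V/(m·s)

By continuity, I_d in the gap equals the 0.0537 mA flowing in the wire.
Inverting I_d = ε₀ A dE/dt gives dE/dt = 5.37×10^-5 / (8.85×10^-12 · 0.04011) = 1.51×10^8 V/(m·s).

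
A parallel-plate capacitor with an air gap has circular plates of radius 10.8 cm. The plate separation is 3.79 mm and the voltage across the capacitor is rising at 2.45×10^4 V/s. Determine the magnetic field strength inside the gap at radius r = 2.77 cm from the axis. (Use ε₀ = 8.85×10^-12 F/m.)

I_d = C dV/dt with C = ε₀πR²/d = 8.556×10^-11 F, so I_d = (8.556×10^-11)(2.45×10^4) = 2.096×10^-6 A.
∮B·dl = μ₀ I_d,enc with I_d,enc = I_d r²/R² = 1.379×10^-7 A; so B = μ₀ I_d,enc/(2πr) = 9.96×10^-13 T.

9.96×10^-13 T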